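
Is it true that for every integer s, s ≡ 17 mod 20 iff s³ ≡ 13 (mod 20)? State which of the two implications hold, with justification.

(⇒) Suppose s ≡ 17 mod 20. Write s = 20j + 17. Then (20j + 17)³ = 8000j³ + 20400j² + 17340j + 4913 = 20(400j³ + 1020j² + 867j + 245) + 13, so s³ ≡ 13 (mod 20).

(⇐) Conversely, suppose s³ ≡ 13 (mod 20). The only residue r in {0, …, 19} with r³ ≡ 13 (mod 20) is r = 17, so s ≡ 17 (mod 20).

Both directions hold.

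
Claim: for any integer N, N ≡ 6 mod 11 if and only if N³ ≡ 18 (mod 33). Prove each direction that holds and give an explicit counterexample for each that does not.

[⇐] The residues r modulo 33 with r³ ≡ 18 (mod 33) are exactly {6}, and each is ≡ 6 (mod 11).

[⇒] This fails: take N = 17. Then 17 ≡ 6 (mod 11), but 17³ = 4913 ≡ 29 (mod 33), not 18.

Not equivalent: only (⇐) holds.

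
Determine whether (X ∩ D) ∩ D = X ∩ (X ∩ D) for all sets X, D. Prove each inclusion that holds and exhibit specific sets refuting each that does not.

Forward inclusion. Let x ∈ (X ∩ D) ∩ D. Then x ∈ X ∩ D, from which x ∈ X ∩ (X ∩ D).

Reverse inclusion. Let x ∈ X ∩ (X ∩ D). Then x ∈ X ∩ D, from which x ∈ (X ∩ D) ∩ D.

The two sets are equal.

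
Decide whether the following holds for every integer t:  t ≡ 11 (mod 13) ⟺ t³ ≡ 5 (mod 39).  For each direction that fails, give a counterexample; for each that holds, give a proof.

Neither direction holds.

(⟹) This fails: take t = 24. Then 24 ≡ 11 (mod 13), but 24³ = 13824 ≡ 18 (mod 39), not 5.

(⟸) This fails: take t = 8. Then 8³ = 512 ≡ 5 (mod 39), yet 8 ≡ 8 (mod 13), not 11.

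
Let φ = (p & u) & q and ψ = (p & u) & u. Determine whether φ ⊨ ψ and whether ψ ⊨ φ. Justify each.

Only the forward implication holds.

(⇒) Assume the antecedent. If u is true, the antecedent forces (u = T, q = T, p = T), and (p & u) & u holds there. If u is false, the antecedent cannot hold. Either way (p & u) & u holds.

(⇐) This fails. Under u = T, q = F, p = T, the left side is false but the right side is true.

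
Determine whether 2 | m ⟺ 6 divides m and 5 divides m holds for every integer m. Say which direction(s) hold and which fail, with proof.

[⇒] This fails: take m = 2. Certainly 2 ∣ 2, but 6 ∤ 2.

[⇐] Suppose 6 ∣ m and 5 ∣ m. Any common multiple of 6 and 5 is a multiple of their lcm; here gcd(6, 5) = 1, so lcm(6, 5) = 6·5 = 30, so 30 ∣ m. Since 2 ∣ 30, it follows that 2 ∣ m.

Only the reverse direction holds.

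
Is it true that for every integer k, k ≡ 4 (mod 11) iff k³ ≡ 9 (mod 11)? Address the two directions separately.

Both directions hold; the statement is true.

(⟹) Suppose k ≡ 4 (mod 11). Write k = 11j + 4. Then (11j + 4)³ = 1331j³ + 1452j² + 528j + 64 = 11(121j³ + 132j² + 48j + 5) + 9, so k³ ≡ 9 (mod 11).

(⟸) For the converse, argue contrapositively. If k ≢ 4 (mod 11), then k is congruent to one of 0, 1, 2, 3, 5, 6, 7, 8, 9, 10 modulo 11, and these give k³ ≡ 0, 1, 8, 5, 4, 7, 2, 6, 3, 10 respectively — never 9.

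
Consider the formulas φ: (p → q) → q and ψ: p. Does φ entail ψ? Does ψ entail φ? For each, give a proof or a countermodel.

(⇒) fails; (⇐) holds.

Forward direction. This fails. Under p = F, q = T, the left side is true but the right side is false.

Converse. Assume the antecedent. If p is true, (p → q) → q reduces to true regardless of the other variables. If p is false, the antecedent cannot hold. Either way (p → q) → q holds.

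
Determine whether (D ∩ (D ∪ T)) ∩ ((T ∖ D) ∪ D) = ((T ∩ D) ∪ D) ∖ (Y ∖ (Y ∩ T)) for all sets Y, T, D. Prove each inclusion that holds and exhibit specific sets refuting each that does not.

Only the reverse inclusion holds.

(⊇) Let x ∈ ((T ∩ D) ∪ D) ∖ (Y ∖ (Y ∩ T)). Then either x ∈ D and x ∉ Y, T; or x ∈ T ∩ D and x ∉ Y; or x ∈ Y ∩ T ∩ D. In each case x ∈ (D ∩ (D ∪ T)) ∩ ((T ∖ D) ∪ D), so ((T ∩ D) ∪ D) ∖ (Y ∖ (Y ∩ T)) ⊆ (D ∩ (D ∪ T)) ∩ ((T ∖ D) ∪ D).

(⊆) This inclusion fails. Take Y = {1}, T = ∅, D = {1}; then 1 ∈ (D ∩ (D ∪ T)) ∩ ((T ∖ D) ∪ D) but 1 ∉ ((T ∩ D) ∪ D) ∖ (Y ∖ (Y ∩ T)).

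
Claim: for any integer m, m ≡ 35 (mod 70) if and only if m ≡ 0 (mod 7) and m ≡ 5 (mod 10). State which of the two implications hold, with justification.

[⇐] If m ≡ 0 (mod 7) and m ≡ 5 (mod 10), then by the Chinese remainder theorem m ≡ 35 (mod 70). This is exactly m ≡ 35 (mod 70).

[⇒] Suppose m ≡ 35 (mod 70); write m = 70j + 35. Since 7 ∣ 70, reducing mod 7 gives m ≡ 35 ≡ 0 (mod 7); since 10 ∣ 70, reducing mod 10 gives m ≡ 35 ≡ 5 (mod 10).

Both directions hold; the statement is true.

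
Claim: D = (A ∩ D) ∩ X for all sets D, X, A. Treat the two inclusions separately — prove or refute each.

(⟸) Let x ∈ (A ∩ D) ∩ X. Then x ∈ D ∩ X ∩ A, from which x ∈ D.

(⟹) This inclusion fails. Take D = {1}, X = ∅, A = ∅; then 1 ∈ D but 1 ∉ (A ∩ D) ∩ X.

(⊆) fails; (⊇) holds.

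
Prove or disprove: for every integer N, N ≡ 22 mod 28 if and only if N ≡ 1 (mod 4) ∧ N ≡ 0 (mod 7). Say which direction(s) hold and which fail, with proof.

Forward direction. This fails: N = 22 gives 22 ≡ 22 (mod 28) but 22 ≡ 2 (mod 4), so the conjunction on the right does not hold.

Converse. This fails: N = 21 satisfies both congruences on the right (21 ≡ 1 mod 4 and 21 ≡ 0 mod 7) yet 21 ≡ 21 (mod 28), not 22.

(⇒) fails and (⇐) fails.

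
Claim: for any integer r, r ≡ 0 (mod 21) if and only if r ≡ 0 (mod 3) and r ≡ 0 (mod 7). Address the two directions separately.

Both directions hold.

(⟹) Suppose r ≡ 0 (mod 21); write r = 21j + 0. Since 3 ∣ 21, reducing mod 3 gives r ≡ 0 (mod 3); since 7 ∣ 21, reducing mod 7 gives r ≡ 0 (mod 7).

(⟸) Conversely, if r ≡ 0 (mod 3) and r ≡ 0 (mod 7), then by the Chinese remainder theorem r ≡ 0 (mod 21). This is exactly r ≡ 0 (mod 21).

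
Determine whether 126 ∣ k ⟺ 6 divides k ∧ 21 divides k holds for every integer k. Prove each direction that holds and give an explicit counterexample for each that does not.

(⟹) If 126 ∣ k, write k = 126q. Since 126 = 21·6, k = 6·(21q), so 6 ∣ k; and since 126 = 6·21, k = 21·(6q), so 21 ∣ k.

(⟸) This fails: take k = 42. Both 6 ∣ 42 and 21 ∣ 42, yet 42 is not a multiple of 126 (since 42 = 0·126 + 42), so 126 ∤ 42.

Not equivalent: only (⇒) holds.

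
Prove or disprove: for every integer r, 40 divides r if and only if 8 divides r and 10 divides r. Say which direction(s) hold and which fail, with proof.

[⇒] If 40 ∣ r, write r = 40q. Since 40 = 5·8, r = 8·(5q), so 8 ∣ r; and since 40 = 4·10, r = 10·(4q), so 10 ∣ r.

[⇐] Suppose 8 ∣ r and 10 ∣ r. Any common multiple of 8 and 10 is a multiple of their lcm; here lcm(8, 10) = 8·10/gcd(8, 10) = 80/2 = 40, so 40 ∣ r.

Both directions hold.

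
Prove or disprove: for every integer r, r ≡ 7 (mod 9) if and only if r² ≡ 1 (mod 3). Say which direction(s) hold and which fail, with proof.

(⟹) Suppose r ≡ 7 (mod 9). Then r² ≡ 7² = 49 (mod 9), and since 3 ∣ 9, also r² ≡ 1 (mod 3).

(⟸) This fails: take r = 1. Then 1² = 1 ≡ 1 (mod 3), yet 1 ≡ 1 (mod 9), not 7.

(⇒) holds; (⇐) fails.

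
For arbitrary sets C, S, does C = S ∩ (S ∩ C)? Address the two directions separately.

The sets are not equal: only the reverse inclusion holds.

Forward inclusion. This inclusion fails. Take C = {1}, S = ∅; then 1 ∈ C but 1 ∉ S ∩ (S ∩ C).

Reverse inclusion. Let x ∈ S ∩ (S ∩ C). Then x ∈ C ∩ S, from which x ∈ C.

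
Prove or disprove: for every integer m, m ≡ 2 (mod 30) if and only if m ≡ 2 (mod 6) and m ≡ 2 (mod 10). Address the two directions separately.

[⇐] If m ≡ 2 (mod 6) and m ≡ 2 (mod 10), then by the Chinese remainder theorem m ≡ 2 (mod 30). This is exactly m ≡ 2 (mod 30).

[⇒] Suppose m ≡ 2 (mod 30); write m = 30j + 2. Since 6 ∣ 30, reducing mod 6 gives m ≡ 2 (mod 6); since 10 ∣ 30, reducing mod 10 gives m ≡ 2 (mod 10).

Both directions hold.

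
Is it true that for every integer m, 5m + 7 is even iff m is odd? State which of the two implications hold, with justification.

[⇒] Suppose 5m + 7 is even. Since 5 is odd, 5m and m have the same parity, so 5m + 7 ≡ m + 7 (mod 2). As 7 is odd, 5m + 7 is even exactly when m is odd. Thus m is odd.

[⇐] Conversely, suppose m is odd; write m = 2j + 1. Then 5m + 7 = 5·(2j + 1) + 7 = 2·5j + 12, which is even.

Both implications hold.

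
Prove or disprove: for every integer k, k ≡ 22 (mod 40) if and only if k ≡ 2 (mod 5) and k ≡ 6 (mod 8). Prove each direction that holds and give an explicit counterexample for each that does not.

Forward direction. Suppose k ≡ 22 (mod 40); write k = 40j + 22. Since 5 ∣ 40, reducing mod 5 gives k ≡ 22 ≡ 2 (mod 5); since 8 ∣ 40, reducing mod 8 gives k ≡ 22 ≡ 6 (mod 8).

Converse. If k ≡ 2 (mod 5) and k ≡ 6 (mod 8), then by the Chinese remainder theorem k ≡ 22 (mod 40). This is exactly k ≡ 22 (mod 40).

Equivalent; both directions hold.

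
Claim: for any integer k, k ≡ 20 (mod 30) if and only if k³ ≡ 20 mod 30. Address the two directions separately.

Both directions hold; the statement is true.

(⟸) Suppose k³ ≡ 20 (mod 30). The only residue r in {0, …, 29} with r³ ≡ 20 (mod 30) is r = 20, so k ≡ 20 (mod 30).

(⟹) Suppose k ≡ 20 (mod 30). Write k = 30j + 20. Then (30j + 20)³ = 27000j³ + 54000j² + 36000j + 8000 = 30(900j³ + 1800j² + 1200j + 266) + 20, so k³ ≡ 20 (mod 30).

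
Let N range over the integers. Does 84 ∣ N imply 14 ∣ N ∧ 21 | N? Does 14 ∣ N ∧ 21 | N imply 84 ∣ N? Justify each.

(⟹) If 84 ∣ N, write N = 84q. Since 84 = 6·14, N = 14·(6q), so 14 ∣ N; and since 84 = 4·21, N = 21·(4q), so 21 ∣ N.

(⟸) This fails: take N = 42. Both 14 ∣ 42 and 21 ∣ 42, yet 42 is not a multiple of 84 (since 42 = 0·84 + 42), so 84 ∤ 42.

Only the forward direction holds.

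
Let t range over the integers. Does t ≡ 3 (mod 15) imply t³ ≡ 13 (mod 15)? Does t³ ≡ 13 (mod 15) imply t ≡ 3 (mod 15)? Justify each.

(⇒) This fails: take t = 3. Then 3 ≡ 3 (mod 15), but 3³ = 27 ≡ 12 (mod 15), not 13.

(⇐) This fails: take t = 7. Then 7³ = 343 ≡ 13 (mod 15), yet 7 ≡ 7 (mod 15), not 3.

Both directions fail.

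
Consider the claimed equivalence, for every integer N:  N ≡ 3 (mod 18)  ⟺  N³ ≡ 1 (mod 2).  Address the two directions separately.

The forward direction holds; the converse fails.

(⇒) Suppose N ≡ 3 (mod 18). Then N³ ≡ 3³ = 27 (mod 18), and since 2 ∣ 18, also N³ ≡ 1 (mod 2).

(⇐) This fails: take N = 1. Then 1³ = 1 ≡ 1 (mod 2), yet 1 ≡ 1 (mod 18), not 3.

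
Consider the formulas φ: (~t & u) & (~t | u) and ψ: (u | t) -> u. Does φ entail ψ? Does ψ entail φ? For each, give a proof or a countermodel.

The forward direction holds; the converse fails.

(←) This fails. Under u = F, t = F, the left side is false but the right side is true.

(→) Assume the antecedent. If u is true, (u | t) -> u reduces to true regardless of the other variables. If u is false, the antecedent cannot hold. Either way (u | t) -> u holds.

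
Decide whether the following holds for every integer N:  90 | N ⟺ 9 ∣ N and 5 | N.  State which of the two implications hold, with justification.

Forward direction. If 90 ∣ N, write N = 90q. Since 90 = 10·9, N = 9·(10q), so 9 ∣ N; and since 90 = 18·5, N = 5·(18q), so 5 ∣ N.

Converse. This fails: take N = 45. Both 9 ∣ 45 and 5 ∣ 45, yet 45 is not a multiple of 90 (since 45 = 0·90 + 45), so 90 ∤ 45.

Only the forward implication holds.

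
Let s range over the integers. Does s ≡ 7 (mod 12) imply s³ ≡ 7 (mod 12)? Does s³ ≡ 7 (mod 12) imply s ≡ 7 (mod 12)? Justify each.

(⟹) Suppose s ≡ 7 (mod 12). Write s = 12j + 7. Then (12j + 7)³ = 1728j³ + 3024j² + 1764j + 343 = 12(144j³ + 252j² + 147j + 28) + 7, so s³ ≡ 7 (mod 12).

(⟸) Conversely, suppose s³ ≡ 7 (mod 12). The only residue r in {0, …, 11} with r³ ≡ 7 (mod 12) is r = 7, so s ≡ 7 (mod 12).

The biconditional holds.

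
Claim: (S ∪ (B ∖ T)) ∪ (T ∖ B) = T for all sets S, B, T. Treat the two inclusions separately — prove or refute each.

Neither inclusion holds.

(⊆) This inclusion fails. Take S = {1}, B = ∅, T = ∅; then 1 ∈ (S ∪ (B ∖ T)) ∪ (T ∖ B) but 1 ∉ T.

(⊇) This inclusion fails. Take S = ∅, B = {1}, T = {1}; then 1 ∈ T but 1 ∉ (S ∪ (B ∖ T)) ∪ (T ∖ B).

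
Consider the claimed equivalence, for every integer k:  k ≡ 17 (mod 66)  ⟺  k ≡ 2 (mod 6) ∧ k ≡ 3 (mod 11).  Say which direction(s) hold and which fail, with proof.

Neither implication holds.

(⟹) This fails: k = 17 gives 17 ≡ 17 (mod 66) but 17 ≡ 5 (mod 6), so the conjunction on the right does not hold.

(⟸) This fails: k = 14 satisfies both congruences on the right (14 ≡ 2 mod 6 and 14 ≡ 3 mod 11) yet 14 ≡ 14 (mod 66), not 17.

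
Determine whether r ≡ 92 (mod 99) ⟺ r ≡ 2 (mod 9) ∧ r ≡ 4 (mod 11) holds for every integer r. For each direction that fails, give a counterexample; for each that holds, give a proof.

(⟸) If r ≡ 2 (mod 9) and r ≡ 4 (mod 11), then by the Chinese remainder theorem r ≡ 92 (mod 99). This is exactly r ≡ 92 (mod 99).

(⟹) Suppose r ≡ 92 (mod 99); write r = 99j + 92. Since 9 ∣ 99, reducing mod 9 gives r ≡ 92 ≡ 2 (mod 9); since 11 ∣ 99, reducing mod 11 gives r ≡ 92 ≡ 4 (mod 11).

Both directions hold.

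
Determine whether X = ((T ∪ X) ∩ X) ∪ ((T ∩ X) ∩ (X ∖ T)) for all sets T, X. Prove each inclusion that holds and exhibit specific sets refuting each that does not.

Both inclusions hold.

Forward inclusion. Let x ∈ X. Then either x ∈ X and x ∉ T; or x ∈ T ∩ X. In each case x ∈ ((T ∪ X) ∩ X) ∪ ((T ∩ X) ∩ (X ∖ T)), so X ⊆ ((T ∪ X) ∩ X) ∪ ((T ∩ X) ∩ (X ∖ T)).

Reverse inclusion. Let x ∈ ((T ∪ X) ∩ X) ∪ ((T ∩ X) ∩ (X ∖ T)). Then either x ∈ X and x ∉ T; or x ∈ T ∩ X. In each case x ∈ X, so ((T ∪ X) ∩ X) ∪ ((T ∩ X) ∩ (X ∖ T)) ⊆ X.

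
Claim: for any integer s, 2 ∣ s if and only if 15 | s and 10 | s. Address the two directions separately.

Only the converse holds.

Forward direction. This fails: take s = 2. Certainly 2 ∣ 2, but 15 ∤ 2.

Converse. Suppose 15 ∣ s and 10 ∣ s. Any common multiple of 15 and 10 is a multiple of their lcm; here lcm(15, 10) = 15·10/gcd(15, 10) = 150/5 = 30, so 30 ∣ s. Since 2 ∣ 30, it follows that 2 ∣ s.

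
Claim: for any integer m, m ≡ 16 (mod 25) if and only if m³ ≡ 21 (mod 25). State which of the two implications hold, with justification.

(⇐) Suppose m³ ≡ 21 (mod 25). The only residue r in {0, …, 24} with r³ ≡ 21 (mod 25) is r = 16, so m ≡ 16 (mod 25).

(⇒) Suppose m ≡ 16 (mod 25). Write m = 25j + 16. Then (25j + 16)³ = 15625j³ + 30000j² + 19200j + 4096 = 25(625j³ + 1200j² + 768j + 163) + 21, so m³ ≡ 21 (mod 25).

Both implications hold.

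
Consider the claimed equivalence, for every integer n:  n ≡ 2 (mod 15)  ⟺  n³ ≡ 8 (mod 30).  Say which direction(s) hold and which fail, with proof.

The forward direction fails; the converse holds.

(⇒) This fails: take n = 17. Then 17 ≡ 2 (mod 15), but 17³ = 4913 ≡ 23 (mod 30), not 8.

(⇐) Conversely, the residues r modulo 30 with r³ ≡ 8 (mod 30) are exactly {2}, and each is ≡ 2 (mod 15).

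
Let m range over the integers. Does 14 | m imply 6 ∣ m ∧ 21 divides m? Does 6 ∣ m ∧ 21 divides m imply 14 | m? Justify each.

Not equivalent: only (⇐) holds.

[⇒] This fails: take m = 14. Certainly 14 ∣ 14, but 6 ∤ 14.

[⇐] Suppose 6 ∣ m and 21 ∣ m. Any common multiple of 6 and 21 is a multiple of their lcm; here lcm(6, 21) = 6·21/gcd(6, 21) = 126/3 = 42, so 42 ∣ m. Since 14 ∣ 42, it follows that 14 ∣ m.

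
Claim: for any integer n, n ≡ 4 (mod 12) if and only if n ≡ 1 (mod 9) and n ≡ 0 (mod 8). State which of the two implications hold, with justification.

Only the converse holds.

(←) If n ≡ 1 (mod 9) and n ≡ 0 (mod 8), then by the Chinese remainder theorem n ≡ 64 (mod 72). Since 64 ≡ 4 (mod 12) and 12 ∣ 72, we get n ≡ 4 (mod 12).

(→) This fails: n = 4 gives 4 ≡ 4 (mod 12) but 4 ≡ 4 (mod 9), so the conjunction on the right does not hold.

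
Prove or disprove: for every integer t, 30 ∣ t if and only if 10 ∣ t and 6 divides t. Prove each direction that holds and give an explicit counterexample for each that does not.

(←) Suppose 10 ∣ t and 6 ∣ t. Any common multiple of 10 and 6 is a multiple of their lcm; here lcm(10, 6) = 10·6/gcd(10, 6) = 60/2 = 30, so 30 ∣ t.

(→) If 30 ∣ t, write t = 30q. Since 30 = 3·10, t = 10·(3q), so 10 ∣ t; and since 30 = 5·6, t = 6·(5q), so 6 ∣ t.

Both directions hold.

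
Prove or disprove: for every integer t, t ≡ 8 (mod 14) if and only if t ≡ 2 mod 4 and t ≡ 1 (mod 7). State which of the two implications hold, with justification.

Forward direction. This fails: t = 8 gives 8 ≡ 8 (mod 14) but 8 ≡ 0 (mod 4), so the conjunction on the right does not hold.

Converse. If t ≡ 2 (mod 4) and t ≡ 1 (mod 7), then by the Chinese remainder theorem t ≡ 22 (mod 28). Since 22 ≡ 8 (mod 14) and 14 ∣ 28, we get t ≡ 8 (mod 14).

The forward direction fails; the converse holds.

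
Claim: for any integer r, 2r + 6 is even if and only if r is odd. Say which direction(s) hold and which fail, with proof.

The forward direction fails; the converse holds.

(⇒) This fails: take r = 4. Then 2r + 6 = 14, which is even, yet r = 4 is even, not odd.

(⇐) Suppose r is odd. Since 2 is even, 2r is even for every r, so 2r + 6 has the same parity as 6, which is even. Hence 2r + 6 is even.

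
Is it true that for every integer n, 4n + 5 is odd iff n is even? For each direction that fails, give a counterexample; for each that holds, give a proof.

(→) This fails: take n = 1. Then 4n + 5 = 9, which is odd, yet n = 1 is odd, not even.

(←) Suppose n is even. Since 4 is even, 4n is even for every n, so 4n + 5 has the same parity as 5, which is odd. Hence 4n + 5 is odd.

The forward direction fails; the converse holds.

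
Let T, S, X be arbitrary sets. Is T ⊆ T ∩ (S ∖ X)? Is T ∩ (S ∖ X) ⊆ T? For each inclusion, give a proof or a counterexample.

Only the reverse inclusion holds.

(⊇) Let x ∈ T ∩ (S ∖ X). Then x ∈ T ∩ S and x ∉ X, from which x ∈ T.

(⊆) This inclusion fails. Take T = {1}, S = ∅, X = ∅; then 1 ∈ T but 1 ∉ T ∩ (S ∖ X).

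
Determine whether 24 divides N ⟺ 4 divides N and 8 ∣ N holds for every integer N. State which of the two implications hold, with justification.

Only the forward implication holds.

Forward direction. If 24 ∣ N, write N = 24q. Since 24 = 6·4, N = 4·(6q), so 4 ∣ N; and since 24 = 3·8, N = 8·(3q), so 8 ∣ N.

Converse. This fails: take N = 8. Both 4 ∣ 8 and 8 ∣ 8, yet 8 is not a multiple of 24 (since 8 = 0·24 + 8), so 24 ∤ 8.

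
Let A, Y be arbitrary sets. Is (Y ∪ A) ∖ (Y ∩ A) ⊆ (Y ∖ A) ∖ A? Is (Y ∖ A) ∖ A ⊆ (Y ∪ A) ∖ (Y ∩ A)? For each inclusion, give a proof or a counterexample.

(⟹) This inclusion fails. Take A = {1}, Y = ∅; then 1 ∈ (Y ∪ A) ∖ (Y ∩ A) but 1 ∉ (Y ∖ A) ∖ A.

(⟸) Let x ∈ (Y ∖ A) ∖ A. Then x ∈ Y and x ∉ A, from which x ∈ (Y ∪ A) ∖ (Y ∩ A).

Only the reverse inclusion holds.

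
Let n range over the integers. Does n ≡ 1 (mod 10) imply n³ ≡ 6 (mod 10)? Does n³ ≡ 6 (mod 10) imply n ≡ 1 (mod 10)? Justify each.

[⇒] This fails: take n = 1. Then 1 ≡ 1 (mod 10), but 1³ = 1 ≡ 1 (mod 10), not 6.

[⇐] This fails: take n = 6. Then 6³ = 216 ≡ 6 (mod 10), yet 6 ≡ 6 (mod 10), not 1.

Both directions fail.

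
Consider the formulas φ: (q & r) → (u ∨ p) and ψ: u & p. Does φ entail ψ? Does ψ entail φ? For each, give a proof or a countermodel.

(→) This fails. Under r = F, p = F, q = F, u = F, the left side is true but the right side is false.

(←) Assume the antecedent. If r is true, the antecedent forces (r = T, p = T, q = F, u = T) or (r = T, p = T, q = T, u = T), and (q & r) → (u ∨ p) holds there. If r is false, (q & r) → (u ∨ p) reduces to true regardless of the other variables. Either way (q & r) → (u ∨ p) holds.

Only the reverse direction holds.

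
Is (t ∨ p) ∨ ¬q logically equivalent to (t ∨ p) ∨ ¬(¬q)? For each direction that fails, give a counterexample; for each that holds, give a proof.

[⇒] This fails. Under q = F, t = F, p = F, the left side is true but the right side is false.

[⇐] This fails. Under q = T, t = F, p = F, the left side is false but the right side is true.

(⇒) fails and (⇐) fails.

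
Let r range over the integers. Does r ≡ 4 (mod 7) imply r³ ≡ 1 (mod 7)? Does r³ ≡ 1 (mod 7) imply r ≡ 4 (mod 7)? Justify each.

The forward direction holds; the converse fails.

(⇐) This fails: take r = 1. Then 1³ = 1 ≡ 1 (mod 7), yet 1 ≡ 1 (mod 7), not 4.

(⇒) Suppose r ≡ 4 (mod 7). Write r = 7j + 4. Then (7j + 4)³ = 343j³ + 588j² + 336j + 64 = 7(49j³ + 84j² + 48j + 9) + 1, so r³ ≡ 1 (mod 7).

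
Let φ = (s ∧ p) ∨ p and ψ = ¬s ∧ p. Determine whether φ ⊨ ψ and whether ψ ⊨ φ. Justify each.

(⟹) This fails. Under s = T, p = T, the left side is true but the right side is false.

(⟸) Assume the antecedent. If s is true, the antecedent cannot hold. If s is false, the antecedent forces (s = F, p = T), and (s ∧ p) ∨ p holds there. Either way (s ∧ p) ∨ p holds.

Only the reverse direction holds.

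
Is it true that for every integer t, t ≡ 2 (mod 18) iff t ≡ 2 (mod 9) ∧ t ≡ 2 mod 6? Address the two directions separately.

Both directions hold; the statement is true.

(⟸) If t ≡ 2 (mod 9) and t ≡ 2 (mod 6), then by the Chinese remainder theorem t ≡ 2 (mod 18). This is exactly t ≡ 2 (mod 18).

(⟹) Suppose t ≡ 2 (mod 18); write t = 18j + 2. Since 9 ∣ 18, reducing mod 9 gives t ≡ 2 (mod 9); since 6 ∣ 18, reducing mod 6 gives t ≡ 2 (mod 6).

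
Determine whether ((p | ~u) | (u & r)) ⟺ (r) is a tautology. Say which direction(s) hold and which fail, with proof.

Not equivalent: only (⇐) holds.

(←) Assume the antecedent. If p is true, (p | ~u) | (u & r) reduces to true regardless of the other variables. If p is false, the antecedent forces (p = F, u = F, r = T) or (p = F, u = T, r = T), and (p | ~u) | (u & r) holds there. Either way (p | ~u) | (u & r) holds.

(→) This fails. Under p = F, u = F, r = F, the left side is true but the right side is false.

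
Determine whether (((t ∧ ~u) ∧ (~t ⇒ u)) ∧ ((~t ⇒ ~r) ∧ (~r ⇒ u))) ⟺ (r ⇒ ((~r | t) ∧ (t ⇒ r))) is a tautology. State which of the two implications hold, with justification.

Only the forward implication holds.

Forward direction. Assume the antecedent. If r is true, the antecedent forces (r = T, t = T, u = F), and r ⇒ ((~r | t) ∧ (t ⇒ r)) holds there. If r is false, the antecedent cannot hold. Either way r ⇒ ((~r | t) ∧ (t ⇒ r)) holds.

Converse. This fails. Under r = F, t = F, u = F, the left side is false but the right side is true.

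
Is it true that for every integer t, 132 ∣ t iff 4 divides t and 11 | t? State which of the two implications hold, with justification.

(→) If 132 ∣ t, write t = 132q. Since 132 = 33·4, t = 4·(33q), so 4 ∣ t; and since 132 = 12·11, t = 11·(12q), so 11 ∣ t.

(←) This fails: take t = 44. Both 4 ∣ 44 and 11 ∣ 44, yet 44 is not a multiple of 132 (since 44 = 0·132 + 44), so 132 ∤ 44.

Only the forward direction holds.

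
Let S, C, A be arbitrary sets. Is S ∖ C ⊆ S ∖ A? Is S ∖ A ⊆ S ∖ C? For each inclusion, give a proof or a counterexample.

Both inclusions fail.

Forward inclusion. This inclusion fails. Take S = {1}, C = ∅, A = {1}; then 1 ∈ S ∖ C but 1 ∉ S ∖ A.

Reverse inclusion. This inclusion fails. Take S = {1}, C = {1}, A = ∅; then 1 ∈ S ∖ A but 1 ∉ S ∖ C.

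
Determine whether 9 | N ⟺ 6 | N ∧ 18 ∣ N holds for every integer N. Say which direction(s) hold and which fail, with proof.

(⟸) Suppose 6 ∣ N and 18 ∣ N. Any common multiple of 6 and 18 is a multiple of their lcm; here lcm(6, 18) = 6·18/gcd(6, 18) = 108/6 = 18, so 18 ∣ N. Since 9 ∣ 18, it follows that 9 ∣ N.

(⟹) This fails: take N = 9. Certainly 9 ∣ 9, but 6 ∤ 9.

Not equivalent: only (⇐) holds.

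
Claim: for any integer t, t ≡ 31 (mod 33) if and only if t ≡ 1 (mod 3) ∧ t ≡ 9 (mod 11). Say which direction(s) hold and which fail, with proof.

(→) Suppose t ≡ 31 (mod 33); write t = 33j + 31. Since 3 ∣ 33, reducing mod 3 gives t ≡ 31 ≡ 1 (mod 3); since 11 ∣ 33, reducing mod 11 gives t ≡ 31 ≡ 9 (mod 11).

(←) Conversely, if t ≡ 1 (mod 3) and t ≡ 9 (mod 11), then by the Chinese remainder theorem t ≡ 31 (mod 33). This is exactly t ≡ 31 (mod 33).

The biconditional holds.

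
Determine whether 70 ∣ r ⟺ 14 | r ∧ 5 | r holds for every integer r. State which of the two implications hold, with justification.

The biconditional holds.

(⟹) If 70 ∣ r, write r = 70q. Since 70 = 5·14, r = 14·(5q), so 14 ∣ r; and since 70 = 14·5, r = 5·(14q), so 5 ∣ r.

(⟸) Suppose 14 ∣ r and 5 ∣ r. Any common multiple of 14 and 5 is a multiple of their lcm; here gcd(14, 5) = 1, so lcm(14, 5) = 14·5 = 70, so 70 ∣ r.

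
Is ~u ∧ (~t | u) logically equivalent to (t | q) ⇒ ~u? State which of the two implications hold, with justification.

(⇒) Assume the antecedent. If q is true, the antecedent forces (q = T, u = F, t = F), and (t | q) ⇒ ~u holds there. If q is false, the antecedent forces (q = F, u = F, t = F), and (t | q) ⇒ ~u holds there. Either way (t | q) ⇒ ~u holds.

(⇐) This fails. Under q = F, u = T, t = F, the left side is false but the right side is true.

Only the forward direction holds.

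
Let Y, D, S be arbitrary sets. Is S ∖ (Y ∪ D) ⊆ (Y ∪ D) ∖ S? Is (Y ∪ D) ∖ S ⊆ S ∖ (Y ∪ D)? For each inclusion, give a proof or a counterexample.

(⊆) fails and (⊇) fails.

(⊆) This inclusion fails. Take Y = ∅, D = ∅, S = {1}; then 1 ∈ S ∖ (Y ∪ D) but 1 ∉ (Y ∪ D) ∖ S.

(⊇) This inclusion fails. Take Y = {1}, D = ∅, S = ∅; then 1 ∈ (Y ∪ D) ∖ S but 1 ∉ S ∖ (Y ∪ D).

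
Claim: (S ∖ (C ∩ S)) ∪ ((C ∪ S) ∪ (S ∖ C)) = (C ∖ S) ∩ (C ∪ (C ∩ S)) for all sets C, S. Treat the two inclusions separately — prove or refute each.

(⊆) This inclusion fails. Take C = ∅, S = {1}; then 1 ∈ (S ∖ (C ∩ S)) ∪ ((C ∪ S) ∪ (S ∖ C)) but 1 ∉ (C ∖ S) ∩ (C ∪ (C ∩ S)).

(⊇) Let x ∈ (C ∖ S) ∩ (C ∪ (C ∩ S)). Then x ∈ C and x ∉ S, from which x ∈ (S ∖ (C ∩ S)) ∪ ((C ∪ S) ∪ (S ∖ C)).

The sets are not equal: only the reverse inclusion holds.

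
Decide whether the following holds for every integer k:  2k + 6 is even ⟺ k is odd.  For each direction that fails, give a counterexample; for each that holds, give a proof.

Only the converse holds.

(⇒) This fails: take k = 6. Then 2k + 6 = 18, which is even, yet k = 6 is even, not odd.

(⇐) Suppose k is odd. Since 2 is even, 2k is even for every k, so 2k + 6 has the same parity as 6, which is even. Hence 2k + 6 is even.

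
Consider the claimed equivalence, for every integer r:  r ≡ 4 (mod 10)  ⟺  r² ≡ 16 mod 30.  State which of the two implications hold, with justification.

(⟹) This fails: take r = 24. Then 24 ≡ 4 (mod 10), but 24² = 576 ≡ 6 (mod 30), not 16.

(⟸) This fails: take r = 16. Then 16² = 256 ≡ 16 (mod 30), yet 16 ≡ 6 (mod 10), not 4.

(⇒) fails and (⇐) fails.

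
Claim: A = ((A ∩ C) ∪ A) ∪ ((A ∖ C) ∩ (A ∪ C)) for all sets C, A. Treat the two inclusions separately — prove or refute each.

Both inclusions hold; the sets are equal.

(⟸) Let x ∈ ((A ∩ C) ∪ A) ∪ ((A ∖ C) ∩ (A ∪ C)). Then either x ∈ A and x ∉ C; or x ∈ C ∩ A. In each case x ∈ A, so ((A ∩ C) ∪ A) ∪ ((A ∖ C) ∩ (A ∪ C)) ⊆ A.

(⟹) Let x ∈ A. Then either x ∈ A and x ∉ C; or x ∈ C ∩ A. In each case x ∈ ((A ∩ C) ∪ A) ∪ ((A ∖ C) ∩ (A ∪ C)), so A ⊆ ((A ∩ C) ∪ A) ∪ ((A ∖ C) ∩ (A ∪ C)).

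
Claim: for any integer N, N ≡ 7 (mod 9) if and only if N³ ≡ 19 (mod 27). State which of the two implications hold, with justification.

Forward direction. Suppose N ≡ 7 (mod 9). Working modulo 27, N ∈ {7, 16, 25}; for each such r, r³ ≡ 19 (mod 27).

Converse. The residues r modulo 27 with r³ ≡ 19 (mod 27) are exactly {7, 16, 25}, and each is ≡ 7 (mod 9).

Equivalent; both directions hold.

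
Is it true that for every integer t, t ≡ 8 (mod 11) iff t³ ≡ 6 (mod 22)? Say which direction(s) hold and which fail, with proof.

(⇒) fails; (⇐) holds.

(→) This fails: take t = 19. Then 19 ≡ 8 (mod 11), but 19³ = 6859 ≡ 17 (mod 22), not 6.

(←) Conversely, the residues r modulo 22 with r³ ≡ 6 (mod 22) are exactly {8}, and each is ≡ 8 (mod 11).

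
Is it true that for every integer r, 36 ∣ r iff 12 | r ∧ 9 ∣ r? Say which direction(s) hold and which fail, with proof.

Both directions hold.

(←) Suppose 12 ∣ r and 9 ∣ r. Any common multiple of 12 and 9 is a multiple of their lcm; here lcm(12, 9) = 12·9/gcd(12, 9) = 108/3 = 36, so 36 ∣ r.

(→) If 36 ∣ r, write r = 36q. Since 36 = 3·12, r = 12·(3q), so 12 ∣ r; and since 36 = 4·9, r = 9·(4q), so 9 ∣ r.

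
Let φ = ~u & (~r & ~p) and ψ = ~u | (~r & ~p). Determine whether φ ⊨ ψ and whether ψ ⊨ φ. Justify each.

Only the forward direction holds.

[⇒] Assume the antecedent. If p is true, the antecedent cannot hold. If p is false, the antecedent forces (p = F, u = F, r = F), and ~u | (~r & ~p) holds there. Either way ~u | (~r & ~p) holds.

[⇐] This fails. Under p = T, u = F, r = F, the left side is false but the right side is true.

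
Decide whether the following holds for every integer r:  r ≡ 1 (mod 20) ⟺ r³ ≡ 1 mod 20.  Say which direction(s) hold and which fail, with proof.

Equivalent; both directions hold.

(⟹) Suppose r ≡ 1 (mod 20). Write r = 20j + 1. Then (20j + 1)³ = 8000j³ + 1200j² + 60j + 1 = 20(400j³ + 60j² + 3j) + 1, so r³ ≡ 1 (mod 20).

(⟸) Conversely, suppose r³ ≡ 1 (mod 20). The only residue r in {0, …, 19} with r³ ≡ 1 (mod 20) is r = 1, so r ≡ 1 (mod 20).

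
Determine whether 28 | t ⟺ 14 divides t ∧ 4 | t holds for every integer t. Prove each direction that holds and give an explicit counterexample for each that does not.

Both directions hold.

(→) If 28 ∣ t, write t = 28q. Since 28 = 2·14, t = 14·(2q), so 14 ∣ t; and since 28 = 7·4, t = 4·(7q), so 4 ∣ t.

(←) Suppose 14 ∣ t and 4 ∣ t. Any common multiple of 14 and 4 is a multiple of their lcm; here lcm(14, 4) = 14·4/gcd(14, 4) = 56/2 = 28, so 28 ∣ t.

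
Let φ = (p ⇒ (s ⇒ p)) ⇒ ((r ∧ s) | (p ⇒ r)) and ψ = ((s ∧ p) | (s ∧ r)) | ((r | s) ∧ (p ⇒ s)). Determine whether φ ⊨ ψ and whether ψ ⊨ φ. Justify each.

Neither implication holds.

(→) This fails. Under s = F, p = F, r = F, the left side is true but the right side is false.

(←) This fails. Under s = T, p = T, r = F, the left side is false but the right side is true.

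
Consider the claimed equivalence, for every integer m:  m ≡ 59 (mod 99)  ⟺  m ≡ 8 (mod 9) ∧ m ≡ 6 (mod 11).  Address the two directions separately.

(⇒) fails and (⇐) fails.

Forward direction. This fails: m = 59 gives 59 ≡ 59 (mod 99) but 59 ≡ 5 (mod 9), so the conjunction on the right does not hold.

Converse. This fails: m = 17 satisfies both congruences on the right (17 ≡ 8 mod 9 and 17 ≡ 6 mod 11) yet 17 ≡ 17 (mod 99), not 59.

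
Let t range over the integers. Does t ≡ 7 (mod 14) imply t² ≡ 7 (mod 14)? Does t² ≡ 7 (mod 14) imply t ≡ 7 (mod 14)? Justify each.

Both implications hold.

(⟸) Suppose t² ≡ 7 (mod 14). The only residue r in {0, …, 13} with r² ≡ 7 (mod 14) is r = 7, so t ≡ 7 (mod 14).

(⟹) Suppose t ≡ 7 (mod 14). Write t = 14j + 7. Then (14j + 7)² = 196j² + 196j + 49 = 14(14j² + 14j + 3) + 7, so t² ≡ 7 (mod 14).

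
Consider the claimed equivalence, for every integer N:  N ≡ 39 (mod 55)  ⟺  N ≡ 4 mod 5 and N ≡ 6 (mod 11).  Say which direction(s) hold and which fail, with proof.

Both directions hold; the statement is true.

Converse. If N ≡ 4 (mod 5) and N ≡ 6 (mod 11), then by the Chinese remainder theorem N ≡ 39 (mod 55). This is exactly N ≡ 39 (mod 55).

Forward direction. Suppose N ≡ 39 (mod 55); write N = 55j + 39. Since 5 ∣ 55, reducing mod 5 gives N ≡ 39 ≡ 4 (mod 5); since 11 ∣ 55, reducing mod 11 gives N ≡ 39 ≡ 6 (mod 11).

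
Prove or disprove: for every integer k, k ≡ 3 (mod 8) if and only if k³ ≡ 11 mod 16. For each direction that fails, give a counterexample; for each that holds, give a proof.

[⇐] The residues r modulo 16 with r³ ≡ 11 (mod 16) are exactly {3}, and each is ≡ 3 (mod 8).

[⇒] This fails: take k = 11. Then 11 ≡ 3 (mod 8), but 11³ = 1331 ≡ 3 (mod 16), not 11.

The forward direction fails; the converse holds.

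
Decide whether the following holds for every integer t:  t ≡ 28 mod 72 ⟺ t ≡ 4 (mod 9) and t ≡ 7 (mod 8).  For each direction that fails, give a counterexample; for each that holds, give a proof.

Neither direction holds.

Forward direction. This fails: t = 28 gives 28 ≡ 28 (mod 72) but 28 ≡ 1 (mod 9), so the conjunction on the right does not hold.

Converse. This fails: t = 31 satisfies both congruences on the right (31 ≡ 4 mod 9 and 31 ≡ 7 mod 8) yet 31 ≡ 31 (mod 72), not 28.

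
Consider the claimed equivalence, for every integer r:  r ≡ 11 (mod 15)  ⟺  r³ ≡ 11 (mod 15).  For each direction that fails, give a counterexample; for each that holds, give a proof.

[⇒] Suppose r ≡ 11 (mod 15). Write r = 15j + 11. Then (15j + 11)³ = 3375j³ + 7425j² + 5445j + 1331 = 15(225j³ + 495j² + 363j + 88) + 11, so r³ ≡ 11 (mod 15).

[⇐] Conversely, suppose r³ ≡ 11 (mod 15). The only residue r in {0, …, 14} with r³ ≡ 11 (mod 15) is r = 11, so r ≡ 11 (mod 15).

Both directions hold; the statement is true.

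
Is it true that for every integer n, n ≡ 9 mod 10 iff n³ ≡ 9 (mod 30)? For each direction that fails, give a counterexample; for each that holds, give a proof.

Only the converse holds.

(⇒) This fails: take n = 19. Then 19 ≡ 9 (mod 10), but 19³ = 6859 ≡ 19 (mod 30), not 9.

(⇐) Conversely, the residues r modulo 30 with r³ ≡ 9 (mod 30) are exactly {9}, and each is ≡ 9 (mod 10).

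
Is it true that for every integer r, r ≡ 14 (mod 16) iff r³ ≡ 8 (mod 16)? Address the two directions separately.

(⇒) holds; (⇐) fails.

(⟹) Suppose r ≡ 14 (mod 16). Write r = 16j + 14. Then (16j + 14)³ = 4096j³ + 10752j² + 9408j + 2744 = 16(256j³ + 672j² + 588j + 171) + 8, so r³ ≡ 8 (mod 16).

(⟸) This fails: take r = 2. Then 2³ = 8 ≡ 8 (mod 16), yet 2 ≡ 2 (mod 16), not 14.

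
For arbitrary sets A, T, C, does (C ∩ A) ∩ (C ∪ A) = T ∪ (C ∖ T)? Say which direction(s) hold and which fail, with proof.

(⟹) Let x ∈ (C ∩ A) ∩ (C ∪ A). Then either x ∈ A ∩ C and x ∉ T; or x ∈ A ∩ T ∩ C. In each case x ∈ T ∪ (C ∖ T), so (C ∩ A) ∩ (C ∪ A) ⊆ T ∪ (C ∖ T).

(⟸) This inclusion fails. Take A = ∅, T = {1}, C = ∅; then 1 ∈ T ∪ (C ∖ T) but 1 ∉ (C ∩ A) ∩ (C ∪ A).

(⊆) holds; (⊇) fails.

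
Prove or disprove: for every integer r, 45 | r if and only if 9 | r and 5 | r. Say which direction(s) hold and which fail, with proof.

Both implications hold.

Forward direction. If 45 ∣ r, write r = 45q. Since 45 = 5·9, r = 9·(5q), so 9 ∣ r; and since 45 = 9·5, r = 5·(9q), so 5 ∣ r.

Converse. Suppose 9 ∣ r and 5 ∣ r. Any common multiple of 9 and 5 is a multiple of their lcm; here gcd(9, 5) = 1, so lcm(9, 5) = 9·5 = 45, so 45 ∣ r.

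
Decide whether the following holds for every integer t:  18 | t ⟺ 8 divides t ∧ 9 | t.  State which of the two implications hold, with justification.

Only the reverse direction holds.

(←) Suppose 8 ∣ t and 9 ∣ t. Any common multiple of 8 and 9 is a multiple of their lcm; here gcd(8, 9) = 1, so lcm(8, 9) = 8·9 = 72, so 72 ∣ t. Since 18 ∣ 72, it follows that 18 ∣ t.

(→) This fails: take t = 18. Certainly 18 ∣ 18, but 8 ∤ 18.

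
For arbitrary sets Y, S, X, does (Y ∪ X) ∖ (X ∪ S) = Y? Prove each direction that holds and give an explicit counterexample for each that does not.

(⟸) This inclusion fails. Take Y = {1}, S = {1}, X = ∅; then 1 ∈ Y but 1 ∉ (Y ∪ X) ∖ (X ∪ S).

(⟹) Let x ∈ (Y ∪ X) ∖ (X ∪ S). Then x ∈ Y and x ∉ S, X, from which x ∈ Y.

(⊆) holds; (⊇) fails.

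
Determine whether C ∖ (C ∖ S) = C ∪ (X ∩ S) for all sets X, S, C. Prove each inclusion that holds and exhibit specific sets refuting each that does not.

The sets are not equal: only the forward inclusion holds.

(⟹) Let x ∈ C ∖ (C ∖ S). Then either x ∈ S ∩ C and x ∉ X; or x ∈ X ∩ S ∩ C. In each case x ∈ C ∪ (X ∩ S), so C ∖ (C ∖ S) ⊆ C ∪ (X ∩ S).

(⟸) This inclusion fails. Take X = {1}, S = {1}, C = ∅; then 1 ∈ C ∪ (X ∩ S) but 1 ∉ C ∖ (C ∖ S).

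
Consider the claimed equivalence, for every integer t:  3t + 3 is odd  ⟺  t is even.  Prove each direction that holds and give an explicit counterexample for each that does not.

[⇒] Suppose 3t + 3 is odd. Since 3 is odd, 3t and t have the same parity, so 3t + 3 ≡ t + 3 (mod 2). As 3 is odd, 3t + 3 is odd exactly when t is even. Thus t is even.

[⇐] Conversely, suppose t is even; write t = 2j. Then 3t + 3 = 3·(2j) + 3 = 2·3j + 3, which is odd.

Both directions hold.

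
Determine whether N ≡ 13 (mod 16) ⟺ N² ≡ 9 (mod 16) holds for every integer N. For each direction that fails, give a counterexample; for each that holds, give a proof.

Only the forward implication holds.

Converse. This fails: take N = 3. Then 3² = 9 ≡ 9 (mod 16), yet 3 ≡ 3 (mod 16), not 13.

Forward direction. Suppose N ≡ 13 (mod 16). Write N = 16j + 13. Then (16j + 13)² = 256j² + 416j + 169 = 16(16j² + 26j + 10) + 9, so N² ≡ 9 (mod 16).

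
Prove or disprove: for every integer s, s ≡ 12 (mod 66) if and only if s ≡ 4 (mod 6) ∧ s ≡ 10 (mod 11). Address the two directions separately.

Forward direction. This fails: s = 12 gives 12 ≡ 12 (mod 66) but 12 ≡ 0 (mod 6), so the conjunction on the right does not hold.

Converse. This fails: s = 10 satisfies both congruences on the right (10 ≡ 4 mod 6 and 10 ≡ 10 mod 11) yet 10 ≡ 10 (mod 66), not 12.

Neither direction holds.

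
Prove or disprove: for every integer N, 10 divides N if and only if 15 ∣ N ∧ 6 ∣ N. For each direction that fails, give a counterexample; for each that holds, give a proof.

[⇐] Suppose 15 ∣ N and 6 ∣ N. Any common multiple of 15 and 6 is a multiple of their lcm; here lcm(15, 6) = 15·6/gcd(15, 6) = 90/3 = 30, so 30 ∣ N. Since 10 ∣ 30, it follows that 10 ∣ N.

[⇒] This fails: take N = 10. Certainly 10 ∣ 10, but 15 ∤ 10.

Only the reverse direction holds.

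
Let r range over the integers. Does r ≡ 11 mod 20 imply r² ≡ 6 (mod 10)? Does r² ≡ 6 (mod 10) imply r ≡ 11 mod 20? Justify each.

Neither implication holds.

Forward direction. This fails: take r = 11. Then 11 ≡ 11 (mod 20), but 11² = 121 ≡ 1 (mod 10), not 6.

Converse. This fails: take r = 4. Then 4² = 16 ≡ 6 (mod 10), yet 4 ≡ 4 (mod 20), not 11.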